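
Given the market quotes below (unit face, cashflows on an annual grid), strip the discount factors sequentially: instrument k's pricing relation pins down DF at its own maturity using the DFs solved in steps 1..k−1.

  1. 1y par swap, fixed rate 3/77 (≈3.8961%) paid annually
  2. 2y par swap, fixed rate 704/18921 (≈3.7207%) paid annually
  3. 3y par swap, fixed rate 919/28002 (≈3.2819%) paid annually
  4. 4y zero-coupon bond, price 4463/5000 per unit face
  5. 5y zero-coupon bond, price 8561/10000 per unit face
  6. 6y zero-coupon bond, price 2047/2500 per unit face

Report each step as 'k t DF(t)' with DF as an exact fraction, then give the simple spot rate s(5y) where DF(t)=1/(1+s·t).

1 1 77/80
2 2 581/625
3 3 9081/10000
4 4 4463/5000
5 5 8561/10000
6 6 2047/2500
s(5y) = (1/(8561/10000) − 1)/(5) = 1439/42805 ≈ 3.3618%

step 1 [1y] swap r/1=3/77: DF=(1 − 3/77·(0))/(1+3/77) = 77/80 ≈ 0.962500
step 2 [2y] swap r/1=704/18921: DF=(1 − 704/18921·(0.962500))/(1+704/18921) = 581/625 ≈ 0.929600
step 3 [3y] swap r/1=919/28002: DF=(1 − 919/28002·(0.962500+0.929600))/(1+919/28002) = 9081/10000 ≈ 0.908100
step 4 [4y] zero: DF = P = 4463/5000 ≈ 0.892600
step 5 [5y] zero: DF = P = 8561/10000 ≈ 0.856100
step 6 [6y] zero: DF = P = 2047/2500 ≈ 0.818800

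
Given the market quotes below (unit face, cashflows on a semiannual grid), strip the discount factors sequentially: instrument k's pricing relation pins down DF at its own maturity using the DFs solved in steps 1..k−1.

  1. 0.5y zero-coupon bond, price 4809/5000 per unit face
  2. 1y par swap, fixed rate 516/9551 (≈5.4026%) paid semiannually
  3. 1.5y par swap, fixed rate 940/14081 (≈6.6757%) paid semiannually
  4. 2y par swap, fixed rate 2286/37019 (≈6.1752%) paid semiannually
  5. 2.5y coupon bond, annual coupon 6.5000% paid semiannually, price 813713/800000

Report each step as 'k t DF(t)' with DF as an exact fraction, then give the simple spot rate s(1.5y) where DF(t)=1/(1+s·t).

step 1 [0.5y] zero: DF = P = 4809/5000 ≈ 0.961800
step 2 [1y] swap r/2=258/9551: DF=(1 − 258/9551·(0.961800))/(1+258/9551) = 2371/2500 ≈ 0.948400
step 3 [1.5y] swap r/2=470/14081: DF=(1 − 470/14081·(0.961800+0.948400))/(1+470/14081) = 453/500 ≈ 0.906000
step 4 [2y] swap r/2=1143/37019: DF=(1 − 1143/37019·(0.961800+0.948400+0.906000))/(1+1143/37019) = 8857/10000 ≈ 0.885700
step 5 [2.5y] bond c/2=13/400: DF=(813713/800000 − 13/400·(0.961800+0.948400+0.906000+0.885700))/(1+13/400) = 4343/5000 ≈ 0.868600

1 1/2 4809/5000
2 1 2371/2500
3 3/2 453/500
4 2 8857/10000
5 5/2 4343/5000
s(1.5y) = (1/(453/500) − 1)/(3/2) = 94/1359 ≈ 6.9169%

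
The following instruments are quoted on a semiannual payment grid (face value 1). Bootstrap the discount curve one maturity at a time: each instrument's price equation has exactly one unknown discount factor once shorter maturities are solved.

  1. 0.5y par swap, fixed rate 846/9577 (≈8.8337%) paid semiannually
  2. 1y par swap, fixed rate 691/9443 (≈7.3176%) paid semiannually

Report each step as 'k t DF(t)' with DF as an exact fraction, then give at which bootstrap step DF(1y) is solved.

step 1 [0.5y] swap r/2=423/9577: DF=(1 − 423/9577·(0))/(1+423/9577) = 9577/10000 ≈ 0.957700
step 2 [1y] swap r/2=691/18886: DF=(1 − 691/18886·(0.957700))/(1+691/18886) = 9309/10000 ≈ 0.930900

1 1/2 9577/10000
2 1 9309/10000
DF(1y) is solved at step 2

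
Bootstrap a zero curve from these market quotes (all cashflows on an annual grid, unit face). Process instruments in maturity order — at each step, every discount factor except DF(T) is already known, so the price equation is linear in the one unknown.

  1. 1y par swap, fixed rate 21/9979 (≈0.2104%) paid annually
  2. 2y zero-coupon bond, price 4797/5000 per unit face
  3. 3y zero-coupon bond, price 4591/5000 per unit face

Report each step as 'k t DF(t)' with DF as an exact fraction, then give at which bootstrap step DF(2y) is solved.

1 1 9979/10000
2 2 4797/5000
3 3 4591/5000
DF(2y) is solved at step 2

step 1 [1y] swap r/1=21/9979: DF=(1 − 21/9979·(0))/(1+21/9979) = 9979/10000 ≈ 0.997900
step 2 [2y] zero: DF = P = 4797/5000 ≈ 0.959400
step 3 [3y] zero: DF = P = 4591/5000 ≈ 0.918200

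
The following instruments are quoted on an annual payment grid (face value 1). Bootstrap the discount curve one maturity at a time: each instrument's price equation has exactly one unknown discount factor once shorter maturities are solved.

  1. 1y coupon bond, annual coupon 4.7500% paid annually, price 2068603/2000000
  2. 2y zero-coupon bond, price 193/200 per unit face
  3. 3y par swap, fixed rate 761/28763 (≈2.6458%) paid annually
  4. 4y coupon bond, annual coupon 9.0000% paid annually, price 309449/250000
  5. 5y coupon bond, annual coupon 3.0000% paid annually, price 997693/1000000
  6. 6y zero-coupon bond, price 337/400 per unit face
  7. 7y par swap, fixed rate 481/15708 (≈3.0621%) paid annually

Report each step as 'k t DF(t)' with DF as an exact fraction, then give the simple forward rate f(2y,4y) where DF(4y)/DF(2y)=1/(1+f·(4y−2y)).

step 1 [1y] bond c/1=19/400: DF=(2068603/2000000 − 19/400·(0))/(1+19/400) = 4937/5000 ≈ 0.987400
step 2 [2y] zero: DF = P = 193/200 ≈ 0.965000
step 3 [3y] swap r/1=761/28763: DF=(1 − 761/28763·(0.987400+0.965000))/(1+761/28763) = 9239/10000 ≈ 0.923900
step 4 [4y] bond c/1=9/100: DF=(309449/250000 − 9/100·(0.987400+0.965000+0.923900))/(1+9/100) = 8981/10000 ≈ 0.898100
step 5 [5y] bond c/1=3/100: DF=(997693/1000000 − 3/100·(0.987400+0.965000+0.923900+0.898100))/(1+3/100) = 8587/10000 ≈ 0.858700
step 6 [6y] zero: DF = P = 337/400 ≈ 0.842500
step 7 [7y] swap r/1=481/15708: DF=(1 − 481/15708·(0.987400+0.965000+0.923900+0.898100+0.858700+0.842500))/(1+481/15708) = 2019/2500 ≈ 0.807600

1 1 4937/5000
2 2 193/200
3 3 9239/10000
4 4 8981/10000
5 5 8587/10000
6 6 337/400
7 7 2019/2500
f(2y,4y) = ((193/200)/(8981/10000) − 1)/(2) = 669/17962 ≈ 3.7245%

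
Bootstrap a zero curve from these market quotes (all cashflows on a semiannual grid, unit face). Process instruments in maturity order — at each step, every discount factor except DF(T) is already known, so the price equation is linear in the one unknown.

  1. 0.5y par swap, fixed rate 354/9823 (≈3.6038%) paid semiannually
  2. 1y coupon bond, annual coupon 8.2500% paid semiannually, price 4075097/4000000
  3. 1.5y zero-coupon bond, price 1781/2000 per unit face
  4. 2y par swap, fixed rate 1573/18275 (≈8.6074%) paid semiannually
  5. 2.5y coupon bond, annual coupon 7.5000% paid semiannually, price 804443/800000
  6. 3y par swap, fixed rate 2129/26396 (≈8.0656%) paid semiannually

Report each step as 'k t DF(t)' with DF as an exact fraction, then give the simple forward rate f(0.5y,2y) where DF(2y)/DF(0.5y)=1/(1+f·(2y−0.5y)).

step 1 [0.5y] swap r/2=177/9823: DF=(1 − 177/9823·(0))/(1+177/9823) = 9823/10000 ≈ 0.982300
step 2 [1y] bond c/2=33/800: DF=(4075097/4000000 − 33/800·(0.982300))/(1+33/800) = 1879/2000 ≈ 0.939500
step 3 [1.5y] zero: DF = P = 1781/2000 ≈ 0.890500
step 4 [2y] swap r/2=1573/36550: DF=(1 − 1573/36550·(0.982300+0.939500+0.890500))/(1+1573/36550) = 8427/10000 ≈ 0.842700
step 5 [2.5y] bond c/2=3/80: DF=(804443/800000 − 3/80·(0.982300+0.939500+0.890500+0.842700))/(1+3/80) = 8371/10000 ≈ 0.837100
step 6 [3y] swap r/2=2129/52792: DF=(1 − 2129/52792·(0.982300+0.939500+0.890500+0.842700+0.837100))/(1+2129/52792) = 7871/10000 ≈ 0.787100

1 1/2 9823/10000
2 1 1879/2000
3 3/2 1781/2000
4 2 8427/10000
5 5/2 8371/10000
6 3 7871/10000
f(0.5y,2y) = ((9823/10000)/(8427/10000) − 1)/(3/2) = 2792/25281 ≈ 11.0439%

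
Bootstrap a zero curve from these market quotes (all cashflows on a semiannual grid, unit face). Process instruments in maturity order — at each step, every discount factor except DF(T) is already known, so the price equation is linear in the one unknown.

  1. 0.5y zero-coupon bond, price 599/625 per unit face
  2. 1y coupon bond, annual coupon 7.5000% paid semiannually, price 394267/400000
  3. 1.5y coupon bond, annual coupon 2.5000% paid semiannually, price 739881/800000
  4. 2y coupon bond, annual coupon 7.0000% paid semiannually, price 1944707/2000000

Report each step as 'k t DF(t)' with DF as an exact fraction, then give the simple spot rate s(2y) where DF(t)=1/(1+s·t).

1 1/2 599/625
2 1 4577/5000
3 3/2 8903/10000
4 2 423/500
s(2y) = (1/(423/500) − 1)/(2) = 77/846 ≈ 9.1017%

step 1 [0.5y] zero: DF = P = 599/625 ≈ 0.958400
step 2 [1y] bond c/2=3/80: DF=(394267/400000 − 3/80·(0.958400))/(1+3/80) = 4577/5000 ≈ 0.915400
step 3 [1.5y] bond c/2=1/80: DF=(739881/800000 − 1/80·(0.958400+0.915400))/(1+1/80) = 8903/10000 ≈ 0.890300
step 4 [2y] bond c/2=7/200: DF=(1944707/2000000 − 7/200·(0.958400+0.915400+0.890300))/(1+7/200) = 423/500 ≈ 0.846000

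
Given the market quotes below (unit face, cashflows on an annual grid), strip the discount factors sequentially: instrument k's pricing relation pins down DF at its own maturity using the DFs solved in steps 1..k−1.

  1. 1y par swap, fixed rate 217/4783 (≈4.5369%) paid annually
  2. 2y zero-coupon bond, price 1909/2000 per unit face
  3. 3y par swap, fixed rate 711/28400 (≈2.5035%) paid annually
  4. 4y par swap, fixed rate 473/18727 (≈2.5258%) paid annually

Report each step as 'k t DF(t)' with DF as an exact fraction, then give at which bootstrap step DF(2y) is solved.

1 1 4783/5000
2 2 1909/2000
3 3 9289/10000
4 4 4527/5000
DF(2y) is solved at step 2

step 1 [1y] swap r/1=217/4783: DF=(1 − 217/4783·(0))/(1+217/4783) = 4783/5000 ≈ 0.956600
step 2 [2y] zero: DF = P = 1909/2000 ≈ 0.954500
step 3 [3y] swap r/1=711/28400: DF=(1 − 711/28400·(0.956600+0.954500))/(1+711/28400) = 9289/10000 ≈ 0.928900
step 4 [4y] swap r/1=473/18727: DF=(1 − 473/18727·(0.956600+0.954500+0.928900))/(1+473/18727) = 4527/5000 ≈ 0.905400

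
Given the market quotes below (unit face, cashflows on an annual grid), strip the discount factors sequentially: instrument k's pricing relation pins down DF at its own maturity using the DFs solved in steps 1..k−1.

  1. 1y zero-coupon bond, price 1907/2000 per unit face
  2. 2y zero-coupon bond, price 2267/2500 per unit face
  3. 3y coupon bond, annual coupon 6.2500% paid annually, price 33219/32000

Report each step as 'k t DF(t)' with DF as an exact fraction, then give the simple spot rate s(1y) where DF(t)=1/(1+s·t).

1 1 1907/2000
2 2 2267/2500
3 3 2169/2500
s(1y) = (1/(1907/2000) − 1)/(1) = 93/1907 ≈ 4.8768%

step 1 [1y] zero: DF = P = 1907/2000 ≈ 0.953500
step 2 [2y] zero: DF = P = 2267/2500 ≈ 0.906800
step 3 [3y] bond c/1=1/16: DF=(33219/32000 − 1/16·(0.953500+0.906800))/(1+1/16) = 2169/2500 ≈ 0.867600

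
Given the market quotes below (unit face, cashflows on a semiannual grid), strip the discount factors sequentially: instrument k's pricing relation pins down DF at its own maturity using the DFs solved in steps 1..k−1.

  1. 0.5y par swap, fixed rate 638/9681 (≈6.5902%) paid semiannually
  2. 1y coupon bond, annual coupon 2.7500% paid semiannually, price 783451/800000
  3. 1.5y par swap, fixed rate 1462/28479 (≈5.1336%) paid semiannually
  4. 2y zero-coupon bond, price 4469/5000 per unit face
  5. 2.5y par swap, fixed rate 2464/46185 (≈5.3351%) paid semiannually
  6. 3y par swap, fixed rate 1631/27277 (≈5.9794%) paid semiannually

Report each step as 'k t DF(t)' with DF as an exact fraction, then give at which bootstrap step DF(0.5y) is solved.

1 1/2 9681/10000
2 1 9529/10000
3 3/2 9269/10000
4 2 4469/5000
5 5/2 548/625
6 3 8369/10000
DF(0.5y) is solved at step 1

step 1 [0.5y] swap r/2=319/9681: DF=(1 − 319/9681·(0))/(1+319/9681) = 9681/10000 ≈ 0.968100
step 2 [1y] bond c/2=11/800: DF=(783451/800000 − 11/800·(0.968100))/(1+11/800) = 9529/10000 ≈ 0.952900
step 3 [1.5y] swap r/2=731/28479: DF=(1 − 731/28479·(0.968100+0.952900))/(1+731/28479) = 9269/10000 ≈ 0.926900
step 4 [2y] zero: DF = P = 4469/5000 ≈ 0.893800
step 5 [2.5y] swap r/2=1232/46185: DF=(1 − 1232/46185·(0.968100+0.952900+0.926900+0.893800))/(1+1232/46185) = 548/625 ≈ 0.876800
step 6 [3y] swap r/2=1631/54554: DF=(1 − 1631/54554·(0.968100+0.952900+0.926900+0.893800+0.876800))/(1+1631/54554) = 8369/10000 ≈ 0.836900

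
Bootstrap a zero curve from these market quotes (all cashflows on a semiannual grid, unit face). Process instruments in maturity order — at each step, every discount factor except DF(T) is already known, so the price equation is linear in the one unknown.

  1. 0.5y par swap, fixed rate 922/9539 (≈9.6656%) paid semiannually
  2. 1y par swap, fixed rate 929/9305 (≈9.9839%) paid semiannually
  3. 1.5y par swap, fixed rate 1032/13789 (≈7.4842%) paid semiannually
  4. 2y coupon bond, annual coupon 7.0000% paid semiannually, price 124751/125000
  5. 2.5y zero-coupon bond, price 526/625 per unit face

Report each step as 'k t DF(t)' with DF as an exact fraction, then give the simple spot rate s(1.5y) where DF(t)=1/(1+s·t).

step 1 [0.5y] swap r/2=461/9539: DF=(1 − 461/9539·(0))/(1+461/9539) = 9539/10000 ≈ 0.953900
step 2 [1y] swap r/2=929/18610: DF=(1 − 929/18610·(0.953900))/(1+929/18610) = 9071/10000 ≈ 0.907100
step 3 [1.5y] swap r/2=516/13789: DF=(1 − 516/13789·(0.953900+0.907100))/(1+516/13789) = 1121/1250 ≈ 0.896800
step 4 [2y] bond c/2=7/200: DF=(124751/125000 − 7/200·(0.953900+0.907100+0.896800))/(1+7/200) = 871/1000 ≈ 0.871000
step 5 [2.5y] zero: DF = P = 526/625 ≈ 0.841600

1 1/2 9539/10000
2 1 9071/10000
3 3/2 1121/1250
4 2 871/1000
5 5/2 526/625
s(1.5y) = (1/(1121/1250) − 1)/(3/2) = 86/1121 ≈ 7.6717%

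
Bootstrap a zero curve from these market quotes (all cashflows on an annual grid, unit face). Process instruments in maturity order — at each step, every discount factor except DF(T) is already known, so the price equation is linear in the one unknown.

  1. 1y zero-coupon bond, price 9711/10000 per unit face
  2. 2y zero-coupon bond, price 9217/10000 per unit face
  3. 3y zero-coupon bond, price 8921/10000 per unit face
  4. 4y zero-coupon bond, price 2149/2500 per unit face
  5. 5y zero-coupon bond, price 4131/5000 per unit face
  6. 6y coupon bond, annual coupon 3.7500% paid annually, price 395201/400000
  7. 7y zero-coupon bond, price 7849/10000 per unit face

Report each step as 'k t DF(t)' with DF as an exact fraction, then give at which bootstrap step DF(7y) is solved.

1 1 9711/10000
2 2 9217/10000
3 3 8921/10000
4 4 2149/2500
5 5 4131/5000
6 6 7907/10000
7 7 7849/10000
DF(7y) is solved at step 7

step 1 [1y] zero: DF = P = 9711/10000 ≈ 0.971100
step 2 [2y] zero: DF = P = 9217/10000 ≈ 0.921700
step 3 [3y] zero: DF = P = 8921/10000 ≈ 0.892100
step 4 [4y] zero: DF = P = 2149/2500 ≈ 0.859600
step 5 [5y] zero: DF = P = 4131/5000 ≈ 0.826200
step 6 [6y] bond c/1=3/80: DF=(395201/400000 − 3/80·(0.971100+0.921700+0.892100+0.859600+0.826200))/(1+3/80) = 7907/10000 ≈ 0.790700
step 7 [7y] zero: DF = P = 7849/10000 ≈ 0.784900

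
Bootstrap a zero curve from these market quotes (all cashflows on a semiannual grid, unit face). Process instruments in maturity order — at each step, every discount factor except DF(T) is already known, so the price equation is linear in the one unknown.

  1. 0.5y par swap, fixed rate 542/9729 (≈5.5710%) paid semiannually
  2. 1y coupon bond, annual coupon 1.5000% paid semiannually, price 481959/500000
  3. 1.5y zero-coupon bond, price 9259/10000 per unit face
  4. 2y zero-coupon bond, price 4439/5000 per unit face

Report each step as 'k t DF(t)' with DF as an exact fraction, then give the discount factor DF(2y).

1 1/2 9729/10000
2 1 1899/2000
3 3/2 9259/10000
4 2 4439/5000
DF(2y) = 4439/5000 ≈ 0.887800

step 1 [0.5y] swap r/2=271/9729: DF=(1 − 271/9729·(0))/(1+271/9729) = 9729/10000 ≈ 0.972900
step 2 [1y] bond c/2=3/400: DF=(481959/500000 − 3/400·(0.972900))/(1+3/400) = 1899/2000 ≈ 0.949500
step 3 [1.5y] zero: DF = P = 9259/10000 ≈ 0.925900
step 4 [2y] zero: DF = P = 4439/5000 ≈ 0.887800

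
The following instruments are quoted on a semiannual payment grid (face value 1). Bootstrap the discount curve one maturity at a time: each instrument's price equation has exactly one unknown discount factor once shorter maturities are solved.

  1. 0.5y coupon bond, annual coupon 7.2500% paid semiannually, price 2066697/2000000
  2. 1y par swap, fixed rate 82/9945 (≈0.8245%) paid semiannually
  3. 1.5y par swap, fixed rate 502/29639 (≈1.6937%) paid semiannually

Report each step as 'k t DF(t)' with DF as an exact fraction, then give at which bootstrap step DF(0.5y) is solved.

step 1 [0.5y] bond c/2=29/800: DF=(2066697/2000000 − 29/800·(0))/(1+29/800) = 2493/2500 ≈ 0.997200
step 2 [1y] swap r/2=41/9945: DF=(1 − 41/9945·(0.997200))/(1+41/9945) = 4959/5000 ≈ 0.991800
step 3 [1.5y] swap r/2=251/29639: DF=(1 − 251/29639·(0.997200+0.991800))/(1+251/29639) = 9749/10000 ≈ 0.974900

1 1/2 2493/2500
2 1 4959/5000
3 3/2 9749/10000
DF(0.5y) is solved at step 1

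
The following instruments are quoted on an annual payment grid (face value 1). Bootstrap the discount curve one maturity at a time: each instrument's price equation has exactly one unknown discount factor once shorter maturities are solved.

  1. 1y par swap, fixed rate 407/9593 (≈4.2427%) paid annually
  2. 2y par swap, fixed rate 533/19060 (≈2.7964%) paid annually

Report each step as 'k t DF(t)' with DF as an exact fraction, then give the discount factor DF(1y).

step 1 [1y] swap r/1=407/9593: DF=(1 − 407/9593·(0))/(1+407/9593) = 9593/10000 ≈ 0.959300
step 2 [2y] swap r/1=533/19060: DF=(1 − 533/19060·(0.959300))/(1+533/19060) = 9467/10000 ≈ 0.946700

1 1 9593/10000
2 2 9467/10000
DF(1y) = 9593/10000 ≈ 0.959300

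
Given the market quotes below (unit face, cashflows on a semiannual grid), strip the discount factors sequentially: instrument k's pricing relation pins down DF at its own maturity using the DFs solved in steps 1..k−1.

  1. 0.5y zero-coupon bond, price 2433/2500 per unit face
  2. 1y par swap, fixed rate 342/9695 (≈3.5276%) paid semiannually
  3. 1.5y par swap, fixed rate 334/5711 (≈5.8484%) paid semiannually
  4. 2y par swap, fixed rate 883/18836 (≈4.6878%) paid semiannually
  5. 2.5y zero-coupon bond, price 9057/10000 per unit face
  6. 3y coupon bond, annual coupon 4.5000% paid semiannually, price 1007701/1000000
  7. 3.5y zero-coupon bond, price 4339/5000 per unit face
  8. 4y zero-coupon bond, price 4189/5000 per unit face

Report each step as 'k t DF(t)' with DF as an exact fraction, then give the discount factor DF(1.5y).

step 1 [0.5y] zero: DF = P = 2433/2500 ≈ 0.973200
step 2 [1y] swap r/2=171/9695: DF=(1 − 171/9695·(0.973200))/(1+171/9695) = 4829/5000 ≈ 0.965800
step 3 [1.5y] swap r/2=167/5711: DF=(1 − 167/5711·(0.973200+0.965800))/(1+167/5711) = 1833/2000 ≈ 0.916500
step 4 [2y] swap r/2=883/37672: DF=(1 − 883/37672·(0.973200+0.965800+0.916500))/(1+883/37672) = 9117/10000 ≈ 0.911700
step 5 [2.5y] zero: DF = P = 9057/10000 ≈ 0.905700
step 6 [3y] bond c/2=9/400: DF=(1007701/1000000 − 9/400·(0.973200+0.965800+0.916500+0.911700+0.905700))/(1+9/400) = 8827/10000 ≈ 0.882700
step 7 [3.5y] zero: DF = P = 4339/5000 ≈ 0.867800
step 8 [4y] zero: DF = P = 4189/5000 ≈ 0.837800

1 1/2 2433/2500
2 1 4829/5000
3 3/2 1833/2000
4 2 9117/10000
5 5/2 9057/10000
6 3 8827/10000
7 7/2 4339/5000
8 4 4189/5000
DF(1.5y) = 1833/2000 ≈ 0.916500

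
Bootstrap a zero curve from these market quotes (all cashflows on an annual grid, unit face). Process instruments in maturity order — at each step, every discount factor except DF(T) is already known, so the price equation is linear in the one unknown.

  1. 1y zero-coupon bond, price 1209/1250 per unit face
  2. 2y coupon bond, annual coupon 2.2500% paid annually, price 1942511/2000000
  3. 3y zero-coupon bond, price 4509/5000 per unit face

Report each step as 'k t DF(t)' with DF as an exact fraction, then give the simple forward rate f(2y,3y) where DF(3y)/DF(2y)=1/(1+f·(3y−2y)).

step 1 [1y] zero: DF = P = 1209/1250 ≈ 0.967200
step 2 [2y] bond c/1=9/400: DF=(1942511/2000000 − 9/400·(0.967200))/(1+9/400) = 4643/5000 ≈ 0.928600
step 3 [3y] zero: DF = P = 4509/5000 ≈ 0.901800

1 1 1209/1250
2 2 4643/5000
3 3 4509/5000
f(2y,3y) = ((4643/5000)/(4509/5000) − 1)/(1) = 134/4509 ≈ 2.9718%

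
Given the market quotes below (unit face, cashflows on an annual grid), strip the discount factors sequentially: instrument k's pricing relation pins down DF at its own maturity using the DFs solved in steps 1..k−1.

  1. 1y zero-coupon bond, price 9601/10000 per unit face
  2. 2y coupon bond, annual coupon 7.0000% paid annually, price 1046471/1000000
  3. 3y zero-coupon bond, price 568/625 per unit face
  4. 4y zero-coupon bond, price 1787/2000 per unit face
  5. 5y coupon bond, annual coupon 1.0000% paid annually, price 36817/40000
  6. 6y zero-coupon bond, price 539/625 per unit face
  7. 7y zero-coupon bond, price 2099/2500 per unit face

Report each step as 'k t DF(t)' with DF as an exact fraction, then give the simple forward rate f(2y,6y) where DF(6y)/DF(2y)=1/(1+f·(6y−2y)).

step 1 [1y] zero: DF = P = 9601/10000 ≈ 0.960100
step 2 [2y] bond c/1=7/100: DF=(1046471/1000000 − 7/100·(0.960100))/(1+7/100) = 572/625 ≈ 0.915200
step 3 [3y] zero: DF = P = 568/625 ≈ 0.908800
step 4 [4y] zero: DF = P = 1787/2000 ≈ 0.893500
step 5 [5y] bond c/1=1/100: DF=(36817/40000 − 1/100·(0.960100+0.915200+0.908800+0.893500))/(1+1/100) = 8749/10000 ≈ 0.874900
step 6 [6y] zero: DF = P = 539/625 ≈ 0.862400
step 7 [7y] zero: DF = P = 2099/2500 ≈ 0.839600

1 1 9601/10000
2 2 572/625
3 3 568/625
4 4 1787/2000
5 5 8749/10000
6 6 539/625
7 7 2099/2500
f(2y,6y) = ((572/625)/(539/625) − 1)/(4) = 3/196 ≈ 1.5306%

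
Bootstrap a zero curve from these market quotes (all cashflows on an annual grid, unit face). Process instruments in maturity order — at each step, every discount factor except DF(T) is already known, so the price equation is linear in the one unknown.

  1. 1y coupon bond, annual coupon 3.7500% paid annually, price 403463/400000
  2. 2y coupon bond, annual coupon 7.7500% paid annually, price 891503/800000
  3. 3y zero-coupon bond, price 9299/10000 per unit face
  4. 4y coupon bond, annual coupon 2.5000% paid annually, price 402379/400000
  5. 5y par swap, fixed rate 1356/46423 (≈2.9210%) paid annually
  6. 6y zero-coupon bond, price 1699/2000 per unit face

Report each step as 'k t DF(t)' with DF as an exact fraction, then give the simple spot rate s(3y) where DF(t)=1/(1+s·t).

1 1 4861/5000
2 2 9643/10000
3 3 9299/10000
4 4 1823/2000
5 5 2161/2500
6 6 1699/2000
s(3y) = (1/(9299/10000) − 1)/(3) = 701/27897 ≈ 2.5128%

step 1 [1y] bond c/1=3/80: DF=(403463/400000 − 3/80·(0))/(1+3/80) = 4861/5000 ≈ 0.972200
step 2 [2y] bond c/1=31/400: DF=(891503/800000 − 31/400·(0.972200))/(1+31/400) = 9643/10000 ≈ 0.964300
step 3 [3y] zero: DF = P = 9299/10000 ≈ 0.929900
step 4 [4y] bond c/1=1/40: DF=(402379/400000 − 1/40·(0.972200+0.964300+0.929900))/(1+1/40) = 1823/2000 ≈ 0.911500
step 5 [5y] swap r/1=1356/46423: DF=(1 − 1356/46423·(0.972200+0.964300+0.929900+0.911500))/(1+1356/46423) = 2161/2500 ≈ 0.864400
step 6 [6y] zero: DF = P = 1699/2000 ≈ 0.849500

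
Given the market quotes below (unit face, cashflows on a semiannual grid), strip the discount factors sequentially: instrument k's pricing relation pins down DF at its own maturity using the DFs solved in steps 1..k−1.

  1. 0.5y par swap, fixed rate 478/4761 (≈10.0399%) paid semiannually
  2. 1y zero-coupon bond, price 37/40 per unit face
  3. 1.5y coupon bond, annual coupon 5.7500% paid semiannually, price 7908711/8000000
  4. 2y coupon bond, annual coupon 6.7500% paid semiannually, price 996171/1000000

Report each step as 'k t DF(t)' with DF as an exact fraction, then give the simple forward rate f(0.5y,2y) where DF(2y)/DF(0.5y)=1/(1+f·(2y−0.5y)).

step 1 [0.5y] swap r/2=239/4761: DF=(1 − 239/4761·(0))/(1+239/4761) = 4761/5000 ≈ 0.952200
step 2 [1y] zero: DF = P = 37/40 ≈ 0.925000
step 3 [1.5y] bond c/2=23/800: DF=(7908711/8000000 − 23/800·(0.952200+0.925000))/(1+23/800) = 1817/2000 ≈ 0.908500
step 4 [2y] bond c/2=27/800: DF=(996171/1000000 − 27/800·(0.952200+0.925000+0.908500))/(1+27/800) = 8727/10000 ≈ 0.872700

1 1/2 4761/5000
2 1 37/40
3 3/2 1817/2000
4 2 8727/10000
f(0.5y,2y) = ((4761/5000)/(8727/10000) − 1)/(3/2) = 530/8727 ≈ 6.0731%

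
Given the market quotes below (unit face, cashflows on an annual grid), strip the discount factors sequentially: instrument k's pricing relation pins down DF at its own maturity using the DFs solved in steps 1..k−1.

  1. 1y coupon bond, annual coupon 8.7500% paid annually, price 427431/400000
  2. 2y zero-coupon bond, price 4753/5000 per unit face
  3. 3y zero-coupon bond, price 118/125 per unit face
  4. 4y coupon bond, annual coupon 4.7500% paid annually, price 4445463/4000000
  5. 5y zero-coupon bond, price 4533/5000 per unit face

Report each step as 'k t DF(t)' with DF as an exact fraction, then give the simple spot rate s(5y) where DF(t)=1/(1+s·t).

step 1 [1y] bond c/1=7/80: DF=(427431/400000 − 7/80·(0))/(1+7/80) = 4913/5000 ≈ 0.982600
step 2 [2y] zero: DF = P = 4753/5000 ≈ 0.950600
step 3 [3y] zero: DF = P = 118/125 ≈ 0.944000
step 4 [4y] bond c/1=19/400: DF=(4445463/4000000 − 19/400·(0.982600+0.950600+0.944000))/(1+19/400) = 1861/2000 ≈ 0.930500
step 5 [5y] zero: DF = P = 4533/5000 ≈ 0.906600

1 1 4913/5000
2 2 4753/5000
3 3 118/125
4 4 1861/2000
5 5 4533/5000
s(5y) = (1/(4533/5000) − 1)/(5) = 467/22665 ≈ 2.0604%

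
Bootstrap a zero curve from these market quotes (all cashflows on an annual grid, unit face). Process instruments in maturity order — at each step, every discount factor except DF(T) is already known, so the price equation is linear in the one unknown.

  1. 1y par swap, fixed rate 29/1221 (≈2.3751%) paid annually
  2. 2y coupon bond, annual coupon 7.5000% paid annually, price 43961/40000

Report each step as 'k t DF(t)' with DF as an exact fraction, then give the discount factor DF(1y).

1 1 1221/1250
2 2 4771/5000
DF(1y) = 1221/1250 ≈ 0.976800

step 1 [1y] swap r/1=29/1221: DF=(1 − 29/1221·(0))/(1+29/1221) = 1221/1250 ≈ 0.976800
step 2 [2y] bond c/1=3/40: DF=(43961/40000 − 3/40·(0.976800))/(1+3/40) = 4771/5000 ≈ 0.954200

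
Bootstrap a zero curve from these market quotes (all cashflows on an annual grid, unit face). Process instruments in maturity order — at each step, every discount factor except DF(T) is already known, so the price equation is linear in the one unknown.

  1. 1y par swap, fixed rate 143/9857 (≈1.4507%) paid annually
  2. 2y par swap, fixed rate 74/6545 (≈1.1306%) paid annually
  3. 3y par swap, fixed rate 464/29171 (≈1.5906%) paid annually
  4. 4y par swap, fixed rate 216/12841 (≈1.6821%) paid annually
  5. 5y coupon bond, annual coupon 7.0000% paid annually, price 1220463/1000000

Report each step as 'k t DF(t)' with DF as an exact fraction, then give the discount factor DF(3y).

1 1 9857/10000
2 2 4889/5000
3 3 596/625
4 4 1169/1250
5 5 4443/5000
DF(3y) = 596/625 ≈ 0.953600

step 1 [1y] swap r/1=143/9857: DF=(1 − 143/9857·(0))/(1+143/9857) = 9857/10000 ≈ 0.985700
step 2 [2y] swap r/1=74/6545: DF=(1 − 74/6545·(0.985700))/(1+74/6545) = 4889/5000 ≈ 0.977800
step 3 [3y] swap r/1=464/29171: DF=(1 − 464/29171·(0.985700+0.977800))/(1+464/29171) = 596/625 ≈ 0.953600
step 4 [4y] swap r/1=216/12841: DF=(1 − 216/12841·(0.985700+0.977800+0.953600))/(1+216/12841) = 1169/1250 ≈ 0.935200
step 5 [5y] bond c/1=7/100: DF=(1220463/1000000 − 7/100·(0.985700+0.977800+0.953600+0.935200))/(1+7/100) = 4443/5000 ≈ 0.888600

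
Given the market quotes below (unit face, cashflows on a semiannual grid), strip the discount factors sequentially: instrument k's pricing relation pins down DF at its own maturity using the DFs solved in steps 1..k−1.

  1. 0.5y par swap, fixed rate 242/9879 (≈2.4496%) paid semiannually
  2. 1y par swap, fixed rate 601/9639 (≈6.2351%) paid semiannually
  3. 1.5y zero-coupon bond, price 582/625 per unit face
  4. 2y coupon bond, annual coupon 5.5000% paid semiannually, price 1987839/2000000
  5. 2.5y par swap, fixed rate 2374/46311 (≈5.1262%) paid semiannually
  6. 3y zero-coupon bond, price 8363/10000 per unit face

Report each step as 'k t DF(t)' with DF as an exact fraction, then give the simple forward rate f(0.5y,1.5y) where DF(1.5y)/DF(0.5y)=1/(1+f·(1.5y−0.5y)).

1 1/2 9879/10000
2 1 9399/10000
3 3/2 582/625
4 2 2227/2500
5 5/2 8813/10000
6 3 8363/10000
f(0.5y,1.5y) = ((9879/10000)/(582/625) − 1)/(1) = 189/3104 ≈ 6.0889%

step 1 [0.5y] swap r/2=121/9879: DF=(1 − 121/9879·(0))/(1+121/9879) = 9879/10000 ≈ 0.987900
step 2 [1y] swap r/2=601/19278: DF=(1 − 601/19278·(0.987900))/(1+601/19278) = 9399/10000 ≈ 0.939900
step 3 [1.5y] zero: DF = P = 582/625 ≈ 0.931200
step 4 [2y] bond c/2=11/400: DF=(1987839/2000000 − 11/400·(0.987900+0.939900+0.931200))/(1+11/400) = 2227/2500 ≈ 0.890800
step 5 [2.5y] swap r/2=1187/46311: DF=(1 − 1187/46311·(0.987900+0.939900+0.931200+0.890800))/(1+1187/46311) = 8813/10000 ≈ 0.881300
step 6 [3y] zero: DF = P = 8363/10000 ≈ 0.836300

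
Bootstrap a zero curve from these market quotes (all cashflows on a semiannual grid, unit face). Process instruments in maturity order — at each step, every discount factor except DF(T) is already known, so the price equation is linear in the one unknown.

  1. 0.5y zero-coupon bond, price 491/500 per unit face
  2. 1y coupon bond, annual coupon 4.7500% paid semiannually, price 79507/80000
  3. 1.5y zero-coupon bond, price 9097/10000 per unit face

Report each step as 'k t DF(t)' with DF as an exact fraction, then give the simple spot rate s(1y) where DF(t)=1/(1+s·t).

1 1/2 491/500
2 1 237/250
3 3/2 9097/10000
s(1y) = (1/(237/250) − 1)/(1) = 13/237 ≈ 5.4852%

step 1 [0.5y] zero: DF = P = 491/500 ≈ 0.982000
step 2 [1y] bond c/2=19/800: DF=(79507/80000 − 19/800·(0.982000))/(1+19/800) = 237/250 ≈ 0.948000
step 3 [1.5y] zero: DF = P = 9097/10000 ≈ 0.909700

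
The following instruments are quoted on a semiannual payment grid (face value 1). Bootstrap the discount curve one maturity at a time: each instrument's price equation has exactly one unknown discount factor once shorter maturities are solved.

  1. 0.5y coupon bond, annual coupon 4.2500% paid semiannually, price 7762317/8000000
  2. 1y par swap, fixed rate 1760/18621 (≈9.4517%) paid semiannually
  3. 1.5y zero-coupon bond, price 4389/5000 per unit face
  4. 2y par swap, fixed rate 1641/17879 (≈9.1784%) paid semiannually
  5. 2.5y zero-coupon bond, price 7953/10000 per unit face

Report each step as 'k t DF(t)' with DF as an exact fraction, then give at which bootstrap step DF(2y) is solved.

1 1/2 9501/10000
2 1 114/125
3 3/2 4389/5000
4 2 8359/10000
5 5/2 7953/10000
DF(2y) is solved at step 4

step 1 [0.5y] bond c/2=17/800: DF=(7762317/8000000 − 17/800·(0))/(1+17/800) = 9501/10000 ≈ 0.950100
step 2 [1y] swap r/2=880/18621: DF=(1 − 880/18621·(0.950100))/(1+880/18621) = 114/125 ≈ 0.912000
step 3 [1.5y] zero: DF = P = 4389/5000 ≈ 0.877800
step 4 [2y] swap r/2=1641/35758: DF=(1 − 1641/35758·(0.950100+0.912000+0.877800))/(1+1641/35758) = 8359/10000 ≈ 0.835900
step 5 [2.5y] zero: DF = P = 7953/10000 ≈ 0.795300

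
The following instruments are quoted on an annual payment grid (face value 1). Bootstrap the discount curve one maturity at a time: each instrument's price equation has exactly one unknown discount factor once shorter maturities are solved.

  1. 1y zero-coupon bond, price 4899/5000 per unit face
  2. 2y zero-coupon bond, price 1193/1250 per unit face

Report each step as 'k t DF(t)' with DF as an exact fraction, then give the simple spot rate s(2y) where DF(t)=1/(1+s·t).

1 1 4899/5000
2 2 1193/1250
s(2y) = (1/(1193/1250) − 1)/(2) = 57/2386 ≈ 2.3889%

step 1 [1y] zero: DF = P = 4899/5000 ≈ 0.979800
step 2 [2y] zero: DF = P = 1193/1250 ≈ 0.954400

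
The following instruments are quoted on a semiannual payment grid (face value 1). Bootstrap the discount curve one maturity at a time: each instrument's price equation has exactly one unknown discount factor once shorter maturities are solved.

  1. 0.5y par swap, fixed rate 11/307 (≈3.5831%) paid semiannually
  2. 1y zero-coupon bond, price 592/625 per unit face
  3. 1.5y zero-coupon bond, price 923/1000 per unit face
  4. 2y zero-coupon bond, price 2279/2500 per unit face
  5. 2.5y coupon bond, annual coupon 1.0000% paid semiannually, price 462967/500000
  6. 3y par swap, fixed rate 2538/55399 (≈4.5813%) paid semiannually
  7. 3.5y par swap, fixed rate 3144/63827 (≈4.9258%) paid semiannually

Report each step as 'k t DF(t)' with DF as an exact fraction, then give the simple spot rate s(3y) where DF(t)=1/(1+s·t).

step 1 [0.5y] swap r/2=11/614: DF=(1 − 11/614·(0))/(1+11/614) = 614/625 ≈ 0.982400
step 2 [1y] zero: DF = P = 592/625 ≈ 0.947200
step 3 [1.5y] zero: DF = P = 923/1000 ≈ 0.923000
step 4 [2y] zero: DF = P = 2279/2500 ≈ 0.911600
step 5 [2.5y] bond c/2=1/200: DF=(462967/500000 − 1/200·(0.982400+0.947200+0.923000+0.911600))/(1+1/200) = 4513/5000 ≈ 0.902600
step 6 [3y] swap r/2=1269/55399: DF=(1 − 1269/55399·(0.982400+0.947200+0.923000+0.911600+0.902600))/(1+1269/55399) = 8731/10000 ≈ 0.873100
step 7 [3.5y] swap r/2=1572/63827: DF=(1 − 1572/63827·(0.982400+0.947200+0.923000+0.911600+0.902600+0.873100))/(1+1572/63827) = 2107/2500 ≈ 0.842800

1 1/2 614/625
2 1 592/625
3 3/2 923/1000
4 2 2279/2500
5 5/2 4513/5000
6 3 8731/10000
7 7/2 2107/2500
s(3y) = (1/(8731/10000) − 1)/(3) = 423/8731 ≈ 4.8448%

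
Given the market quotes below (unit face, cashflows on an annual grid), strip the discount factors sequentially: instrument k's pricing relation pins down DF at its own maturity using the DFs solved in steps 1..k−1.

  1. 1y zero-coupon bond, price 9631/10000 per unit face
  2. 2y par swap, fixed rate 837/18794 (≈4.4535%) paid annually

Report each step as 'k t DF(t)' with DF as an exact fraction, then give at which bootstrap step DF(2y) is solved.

1 1 9631/10000
2 2 9163/10000
DF(2y) is solved at step 2

step 1 [1y] zero: DF = P = 9631/10000 ≈ 0.963100
step 2 [2y] swap r/1=837/18794: DF=(1 − 837/18794·(0.963100))/(1+837/18794) = 9163/10000 ≈ 0.916300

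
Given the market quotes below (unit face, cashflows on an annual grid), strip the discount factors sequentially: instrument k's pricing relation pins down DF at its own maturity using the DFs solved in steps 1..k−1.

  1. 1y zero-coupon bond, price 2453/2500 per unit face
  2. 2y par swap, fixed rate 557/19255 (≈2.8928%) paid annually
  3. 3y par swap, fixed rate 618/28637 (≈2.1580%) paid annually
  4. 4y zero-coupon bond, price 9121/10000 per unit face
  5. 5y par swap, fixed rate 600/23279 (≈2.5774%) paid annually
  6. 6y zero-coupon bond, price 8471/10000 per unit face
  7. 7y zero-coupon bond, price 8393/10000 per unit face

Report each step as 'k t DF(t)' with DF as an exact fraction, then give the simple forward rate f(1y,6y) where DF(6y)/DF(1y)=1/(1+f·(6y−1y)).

1 1 2453/2500
2 2 9443/10000
3 3 4691/5000
4 4 9121/10000
5 5 22/25
6 6 8471/10000
7 7 8393/10000
f(1y,6y) = ((2453/2500)/(8471/10000) − 1)/(5) = 1341/42355 ≈ 3.1661%

step 1 [1y] zero: DF = P = 2453/2500 ≈ 0.981200
step 2 [2y] swap r/1=557/19255: DF=(1 − 557/19255·(0.981200))/(1+557/19255) = 9443/10000 ≈ 0.944300
step 3 [3y] swap r/1=618/28637: DF=(1 − 618/28637·(0.981200+0.944300))/(1+618/28637) = 4691/5000 ≈ 0.938200
step 4 [4y] zero: DF = P = 9121/10000 ≈ 0.912100
step 5 [5y] swap r/1=600/23279: DF=(1 − 600/23279·(0.981200+0.944300+0.938200+0.912100))/(1+600/23279) = 22/25 ≈ 0.880000
step 6 [6y] zero: DF = P = 8471/10000 ≈ 0.847100
step 7 [7y] zero: DF = P = 8393/10000 ≈ 0.839300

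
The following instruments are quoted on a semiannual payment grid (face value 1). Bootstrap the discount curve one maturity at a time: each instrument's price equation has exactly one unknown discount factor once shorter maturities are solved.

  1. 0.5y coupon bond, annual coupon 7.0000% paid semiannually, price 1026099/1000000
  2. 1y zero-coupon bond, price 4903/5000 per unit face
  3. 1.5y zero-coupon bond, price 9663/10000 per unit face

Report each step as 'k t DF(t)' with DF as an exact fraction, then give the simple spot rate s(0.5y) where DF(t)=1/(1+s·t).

step 1 [0.5y] bond c/2=7/200: DF=(1026099/1000000 − 7/200·(0))/(1+7/200) = 4957/5000 ≈ 0.991400
step 2 [1y] zero: DF = P = 4903/5000 ≈ 0.980600
step 3 [1.5y] zero: DF = P = 9663/10000 ≈ 0.966300

1 1/2 4957/5000
2 1 4903/5000
3 3/2 9663/10000
s(0.5y) = (1/(4957/5000) − 1)/(1/2) = 86/4957 ≈ 1.7349%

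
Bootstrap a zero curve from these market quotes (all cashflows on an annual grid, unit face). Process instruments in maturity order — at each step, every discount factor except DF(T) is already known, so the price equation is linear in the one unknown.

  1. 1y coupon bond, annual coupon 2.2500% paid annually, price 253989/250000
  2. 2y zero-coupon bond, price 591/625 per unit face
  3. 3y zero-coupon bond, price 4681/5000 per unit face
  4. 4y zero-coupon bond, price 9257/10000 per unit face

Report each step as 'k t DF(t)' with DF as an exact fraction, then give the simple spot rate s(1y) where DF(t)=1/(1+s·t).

step 1 [1y] bond c/1=9/400: DF=(253989/250000 − 9/400·(0))/(1+9/400) = 621/625 ≈ 0.993600
step 2 [2y] zero: DF = P = 591/625 ≈ 0.945600
step 3 [3y] zero: DF = P = 4681/5000 ≈ 0.936200
step 4 [4y] zero: DF = P = 9257/10000 ≈ 0.925700

1 1 621/625
2 2 591/625
3 3 4681/5000
4 4 9257/10000
s(1y) = (1/(621/625) − 1)/(1) = 4/621 ≈ 0.6441%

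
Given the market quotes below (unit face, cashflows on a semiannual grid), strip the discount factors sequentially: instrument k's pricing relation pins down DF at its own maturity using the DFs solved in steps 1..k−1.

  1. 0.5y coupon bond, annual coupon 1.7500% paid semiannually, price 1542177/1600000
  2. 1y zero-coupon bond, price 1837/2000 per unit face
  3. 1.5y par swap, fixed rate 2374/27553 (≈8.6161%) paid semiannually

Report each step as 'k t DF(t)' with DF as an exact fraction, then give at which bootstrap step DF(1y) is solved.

1 1/2 1911/2000
2 1 1837/2000
3 3/2 8813/10000
DF(1y) is solved at step 2

step 1 [0.5y] bond c/2=7/800: DF=(1542177/1600000 − 7/800·(0))/(1+7/800) = 1911/2000 ≈ 0.955500
step 2 [1y] zero: DF = P = 1837/2000 ≈ 0.918500
step 3 [1.5y] swap r/2=1187/27553: DF=(1 − 1187/27553·(0.955500+0.918500))/(1+1187/27553) = 8813/10000 ≈ 0.881300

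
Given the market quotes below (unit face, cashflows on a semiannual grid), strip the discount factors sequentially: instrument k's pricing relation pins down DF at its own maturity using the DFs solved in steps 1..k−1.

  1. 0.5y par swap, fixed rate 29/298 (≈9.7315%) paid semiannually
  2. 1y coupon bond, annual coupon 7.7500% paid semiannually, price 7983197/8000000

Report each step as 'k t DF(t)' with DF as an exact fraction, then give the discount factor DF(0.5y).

step 1 [0.5y] swap r/2=29/596: DF=(1 − 29/596·(0))/(1+29/596) = 596/625 ≈ 0.953600
step 2 [1y] bond c/2=31/800: DF=(7983197/8000000 − 31/800·(0.953600))/(1+31/800) = 9251/10000 ≈ 0.925100

1 1/2 596/625
2 1 9251/10000
DF(0.5y) = 596/625 ≈ 0.953600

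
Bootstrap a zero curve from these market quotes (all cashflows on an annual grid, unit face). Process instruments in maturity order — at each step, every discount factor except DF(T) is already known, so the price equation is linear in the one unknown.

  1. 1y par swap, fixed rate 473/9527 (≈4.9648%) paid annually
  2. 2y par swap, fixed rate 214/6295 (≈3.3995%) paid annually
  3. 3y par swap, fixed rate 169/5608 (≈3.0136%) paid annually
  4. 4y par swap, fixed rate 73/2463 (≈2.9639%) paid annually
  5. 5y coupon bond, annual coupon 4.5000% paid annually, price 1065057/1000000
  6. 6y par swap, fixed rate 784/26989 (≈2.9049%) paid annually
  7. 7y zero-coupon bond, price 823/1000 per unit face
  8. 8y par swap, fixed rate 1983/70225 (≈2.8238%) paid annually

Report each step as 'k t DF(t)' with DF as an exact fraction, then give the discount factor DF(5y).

1 1 9527/10000
2 2 4679/5000
3 3 1831/2000
4 4 1781/2000
5 5 8601/10000
6 6 527/625
7 7 823/1000
8 8 8017/10000
DF(5y) = 8601/10000 ≈ 0.860100

step 1 [1y] swap r/1=473/9527: DF=(1 − 473/9527·(0))/(1+473/9527) = 9527/10000 ≈ 0.952700
step 2 [2y] swap r/1=214/6295: DF=(1 − 214/6295·(0.952700))/(1+214/6295) = 4679/5000 ≈ 0.935800
step 3 [3y] swap r/1=169/5608: DF=(1 − 169/5608·(0.952700+0.935800))/(1+169/5608) = 1831/2000 ≈ 0.915500
step 4 [4y] swap r/1=73/2463: DF=(1 − 73/2463·(0.952700+0.935800+0.915500))/(1+73/2463) = 1781/2000 ≈ 0.890500
step 5 [5y] bond c/1=9/200: DF=(1065057/1000000 − 9/200·(0.952700+0.935800+0.915500+0.890500))/(1+9/200) = 8601/10000 ≈ 0.860100
step 6 [6y] swap r/1=784/26989: DF=(1 − 784/26989·(0.952700+0.935800+0.915500+0.890500+0.860100))/(1+784/26989) = 527/625 ≈ 0.843200
step 7 [7y] zero: DF = P = 823/1000 ≈ 0.823000
step 8 [8y] swap r/1=1983/70225: DF=(1 − 1983/70225·(0.952700+0.935800+0.915500+0.890500+0.860100+0.843200+0.823000))/(1+1983/70225) = 8017/10000 ≈ 0.801700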